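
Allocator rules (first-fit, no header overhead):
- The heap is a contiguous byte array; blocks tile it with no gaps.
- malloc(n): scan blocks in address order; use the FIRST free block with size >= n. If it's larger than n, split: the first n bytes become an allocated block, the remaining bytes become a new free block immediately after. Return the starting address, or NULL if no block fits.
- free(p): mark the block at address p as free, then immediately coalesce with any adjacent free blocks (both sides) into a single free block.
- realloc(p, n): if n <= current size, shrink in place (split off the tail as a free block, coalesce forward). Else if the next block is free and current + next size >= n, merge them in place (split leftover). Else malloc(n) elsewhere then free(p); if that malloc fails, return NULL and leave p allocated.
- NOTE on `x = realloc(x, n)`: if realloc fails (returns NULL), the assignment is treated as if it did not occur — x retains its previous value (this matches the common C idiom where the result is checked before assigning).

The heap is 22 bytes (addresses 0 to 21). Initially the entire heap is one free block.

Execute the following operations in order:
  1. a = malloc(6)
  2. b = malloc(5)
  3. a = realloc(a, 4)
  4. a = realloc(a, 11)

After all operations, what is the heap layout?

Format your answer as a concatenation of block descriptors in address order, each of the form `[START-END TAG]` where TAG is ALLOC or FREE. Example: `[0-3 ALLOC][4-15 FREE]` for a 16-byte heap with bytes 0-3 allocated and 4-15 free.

Op 1: a = malloc(6) -> a = 0; heap: [0-5 ALLOC][6-21 FREE]
Op 2: b = malloc(5) -> b = 6; heap: [0-5 ALLOC][6-10 ALLOC][11-21 FREE]
Op 3: a = realloc(a, 4) -> a = 0; heap: [0-3 ALLOC][4-5 FREE][6-10 ALLOC][11-21 FREE]
Op 4: a = realloc(a, 11) -> a = 11; heap: [0-5 FREE][6-10 ALLOC][11-21 ALLOC]

Answer: [0-5 FREE][6-10 ALLOC][11-21 ALLOC]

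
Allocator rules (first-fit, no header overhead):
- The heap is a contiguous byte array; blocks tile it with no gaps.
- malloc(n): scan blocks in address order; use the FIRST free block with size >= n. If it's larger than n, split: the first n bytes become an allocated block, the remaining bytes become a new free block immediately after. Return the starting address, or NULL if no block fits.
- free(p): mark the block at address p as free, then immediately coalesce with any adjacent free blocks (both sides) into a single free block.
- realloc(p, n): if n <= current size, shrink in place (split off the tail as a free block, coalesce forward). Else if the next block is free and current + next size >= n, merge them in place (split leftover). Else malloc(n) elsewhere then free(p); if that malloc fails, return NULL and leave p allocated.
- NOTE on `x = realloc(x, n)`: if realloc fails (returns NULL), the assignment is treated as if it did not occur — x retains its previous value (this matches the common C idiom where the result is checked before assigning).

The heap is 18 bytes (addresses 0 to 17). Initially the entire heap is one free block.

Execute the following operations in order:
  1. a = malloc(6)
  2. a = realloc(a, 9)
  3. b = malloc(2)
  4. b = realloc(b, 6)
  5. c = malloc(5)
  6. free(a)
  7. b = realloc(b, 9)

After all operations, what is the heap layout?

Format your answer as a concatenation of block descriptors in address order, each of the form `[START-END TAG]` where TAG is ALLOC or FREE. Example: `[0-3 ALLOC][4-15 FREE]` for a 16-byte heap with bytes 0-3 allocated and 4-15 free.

Op 1: a = malloc(6) -> a = 0; heap: [0-5 ALLOC][6-17 FREE]
Op 2: a = realloc(a, 9) -> a = 0; heap: [0-8 ALLOC][9-17 FREE]
Op 3: b = malloc(2) -> b = 9; heap: [0-8 ALLOC][9-10 ALLOC][11-17 FREE]
Op 4: b = realloc(b, 6) -> b = 9; heap: [0-8 ALLOC][9-14 ALLOC][15-17 FREE]
Op 5: c = malloc(5) -> c = NULL; heap: [0-8 ALLOC][9-14 ALLOC][15-17 FREE]
Op 6: free(a) -> (freed a); heap: [0-8 FREE][9-14 ALLOC][15-17 FREE]
Op 7: b = realloc(b, 9) -> b = 9; heap: [0-8 FREE][9-17 ALLOC]

Answer: [0-8 FREE][9-17 ALLOC]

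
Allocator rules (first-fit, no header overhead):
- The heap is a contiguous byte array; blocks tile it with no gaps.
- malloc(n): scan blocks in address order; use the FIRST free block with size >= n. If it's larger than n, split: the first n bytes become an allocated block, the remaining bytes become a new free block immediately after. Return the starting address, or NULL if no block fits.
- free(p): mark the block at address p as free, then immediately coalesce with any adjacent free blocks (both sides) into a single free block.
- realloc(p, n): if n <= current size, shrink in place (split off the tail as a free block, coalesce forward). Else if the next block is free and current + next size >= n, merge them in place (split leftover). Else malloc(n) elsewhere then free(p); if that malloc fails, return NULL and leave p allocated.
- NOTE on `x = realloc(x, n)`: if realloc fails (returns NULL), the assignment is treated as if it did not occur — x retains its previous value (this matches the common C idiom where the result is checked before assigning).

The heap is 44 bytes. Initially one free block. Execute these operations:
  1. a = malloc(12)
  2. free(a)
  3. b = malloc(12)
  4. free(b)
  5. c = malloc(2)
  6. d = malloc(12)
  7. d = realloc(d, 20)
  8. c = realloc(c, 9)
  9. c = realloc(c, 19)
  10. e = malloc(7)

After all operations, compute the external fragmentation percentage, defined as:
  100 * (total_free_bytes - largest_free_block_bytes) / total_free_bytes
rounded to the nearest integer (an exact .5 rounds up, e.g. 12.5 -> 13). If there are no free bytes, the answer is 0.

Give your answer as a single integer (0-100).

Op 1: a = malloc(12) -> a = 0; heap: [0-11 ALLOC][12-43 FREE]
Op 2: free(a) -> (freed a); heap: [0-43 FREE]
Op 3: b = malloc(12) -> b = 0; heap: [0-11 ALLOC][12-43 FREE]
Op 4: free(b) -> (freed b); heap: [0-43 FREE]
Op 5: c = malloc(2) -> c = 0; heap: [0-1 ALLOC][2-43 FREE]
Op 6: d = malloc(12) -> d = 2; heap: [0-1 ALLOC][2-13 ALLOC][14-43 FREE]
Op 7: d = realloc(d, 20) -> d = 2; heap: [0-1 ALLOC][2-21 ALLOC][22-43 FREE]
Op 8: c = realloc(c, 9) -> c = 22; heap: [0-1 FREE][2-21 ALLOC][22-30 ALLOC][31-43 FREE]
Op 9: c = realloc(c, 19) -> c = 22; heap: [0-1 FREE][2-21 ALLOC][22-40 ALLOC][41-43 FREE]
Op 10: e = malloc(7) -> e = NULL; heap: [0-1 FREE][2-21 ALLOC][22-40 ALLOC][41-43 FREE]
Free blocks: [2 3] total_free=5 largest=3 -> 100*(5-3)/5 = 200/5 = 40

Answer: 40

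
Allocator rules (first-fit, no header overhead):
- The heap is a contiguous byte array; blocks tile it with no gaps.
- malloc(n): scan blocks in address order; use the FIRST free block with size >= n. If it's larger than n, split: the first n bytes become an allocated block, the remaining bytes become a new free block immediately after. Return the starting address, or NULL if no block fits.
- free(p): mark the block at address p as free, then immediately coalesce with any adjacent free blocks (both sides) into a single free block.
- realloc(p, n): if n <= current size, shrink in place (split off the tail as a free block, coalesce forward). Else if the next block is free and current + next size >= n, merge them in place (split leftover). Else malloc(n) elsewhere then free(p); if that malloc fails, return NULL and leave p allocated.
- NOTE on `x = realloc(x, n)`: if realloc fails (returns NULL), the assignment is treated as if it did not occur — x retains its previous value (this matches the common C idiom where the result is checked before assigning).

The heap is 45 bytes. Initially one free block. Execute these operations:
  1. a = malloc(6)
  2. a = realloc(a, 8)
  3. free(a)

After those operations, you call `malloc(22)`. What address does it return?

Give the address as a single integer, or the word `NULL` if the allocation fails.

Op 1: a = malloc(6) -> a = 0; heap: [0-5 ALLOC][6-44 FREE]
Op 2: a = realloc(a, 8) -> a = 0; heap: [0-7 ALLOC][8-44 FREE]
Op 3: free(a) -> (freed a); heap: [0-44 FREE]
malloc(22): first-fit scan over [0-44 FREE] -> 0

Answer: 0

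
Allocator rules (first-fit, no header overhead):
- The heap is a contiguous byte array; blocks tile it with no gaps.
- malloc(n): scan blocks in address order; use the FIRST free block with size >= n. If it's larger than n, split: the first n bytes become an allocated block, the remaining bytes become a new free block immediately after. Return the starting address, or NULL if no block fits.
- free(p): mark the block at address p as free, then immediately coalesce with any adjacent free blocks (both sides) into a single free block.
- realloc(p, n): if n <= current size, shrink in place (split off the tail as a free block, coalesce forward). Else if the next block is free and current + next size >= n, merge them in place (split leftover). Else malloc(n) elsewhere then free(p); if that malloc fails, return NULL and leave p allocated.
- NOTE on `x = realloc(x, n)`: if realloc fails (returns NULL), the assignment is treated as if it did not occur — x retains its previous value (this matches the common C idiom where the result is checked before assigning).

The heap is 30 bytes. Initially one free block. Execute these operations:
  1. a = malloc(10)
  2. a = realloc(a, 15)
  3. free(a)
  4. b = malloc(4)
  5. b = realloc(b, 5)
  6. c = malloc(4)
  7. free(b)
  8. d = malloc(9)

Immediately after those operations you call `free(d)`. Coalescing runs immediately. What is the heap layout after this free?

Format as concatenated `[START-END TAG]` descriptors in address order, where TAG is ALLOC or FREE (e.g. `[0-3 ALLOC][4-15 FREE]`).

Answer: [0-4 FREE][5-8 ALLOC][9-29 FREE]

Derivation:
Op 1: a = malloc(10) -> a = 0; heap: [0-9 ALLOC][10-29 FREE]
Op 2: a = realloc(a, 15) -> a = 0; heap: [0-14 ALLOC][15-29 FREE]
Op 3: free(a) -> (freed a); heap: [0-29 FREE]
Op 4: b = malloc(4) -> b = 0; heap: [0-3 ALLOC][4-29 FREE]
Op 5: b = realloc(b, 5) -> b = 0; heap: [0-4 ALLOC][5-29 FREE]
Op 6: c = malloc(4) -> c = 5; heap: [0-4 ALLOC][5-8 ALLOC][9-29 FREE]
Op 7: free(b) -> (freed b); heap: [0-4 FREE][5-8 ALLOC][9-29 FREE]
Op 8: d = malloc(9) -> d = 9; heap: [0-4 FREE][5-8 ALLOC][9-17 ALLOC][18-29 FREE]
free(d): d = 9 -> block [9-17 ALLOC]; mark free, coalesce with adjacent free neighbors -> [0-4 FREE][5-8 ALLOC][9-29 FREE]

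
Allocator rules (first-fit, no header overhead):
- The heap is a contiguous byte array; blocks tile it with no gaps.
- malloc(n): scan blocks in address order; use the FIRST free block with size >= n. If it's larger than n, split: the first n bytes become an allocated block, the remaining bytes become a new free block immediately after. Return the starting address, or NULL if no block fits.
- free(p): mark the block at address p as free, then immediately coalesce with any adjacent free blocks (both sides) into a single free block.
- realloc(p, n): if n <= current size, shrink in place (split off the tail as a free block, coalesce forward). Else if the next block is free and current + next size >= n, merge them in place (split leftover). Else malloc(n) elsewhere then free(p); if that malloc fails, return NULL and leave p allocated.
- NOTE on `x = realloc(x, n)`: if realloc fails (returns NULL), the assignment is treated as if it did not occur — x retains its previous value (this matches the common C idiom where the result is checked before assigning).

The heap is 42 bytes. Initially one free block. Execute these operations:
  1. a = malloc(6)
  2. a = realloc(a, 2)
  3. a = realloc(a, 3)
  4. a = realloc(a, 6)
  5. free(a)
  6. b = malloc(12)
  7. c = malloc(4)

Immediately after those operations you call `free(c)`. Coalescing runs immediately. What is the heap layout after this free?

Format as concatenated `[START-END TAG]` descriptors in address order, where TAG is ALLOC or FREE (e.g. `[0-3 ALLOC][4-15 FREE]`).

Op 1: a = malloc(6) -> a = 0; heap: [0-5 ALLOC][6-41 FREE]
Op 2: a = realloc(a, 2) -> a = 0; heap: [0-1 ALLOC][2-41 FREE]
Op 3: a = realloc(a, 3) -> a = 0; heap: [0-2 ALLOC][3-41 FREE]
Op 4: a = realloc(a, 6) -> a = 0; heap: [0-5 ALLOC][6-41 FREE]
Op 5: free(a) -> (freed a); heap: [0-41 FREE]
Op 6: b = malloc(12) -> b = 0; heap: [0-11 ALLOC][12-41 FREE]
Op 7: c = malloc(4) -> c = 12; heap: [0-11 ALLOC][12-15 ALLOC][16-41 FREE]
free(c): c = 12 -> block [12-15 ALLOC]; mark free, coalesce with adjacent free neighbors -> [0-11 ALLOC][12-41 FREE]

Answer: [0-11 ALLOC][12-41 FREE]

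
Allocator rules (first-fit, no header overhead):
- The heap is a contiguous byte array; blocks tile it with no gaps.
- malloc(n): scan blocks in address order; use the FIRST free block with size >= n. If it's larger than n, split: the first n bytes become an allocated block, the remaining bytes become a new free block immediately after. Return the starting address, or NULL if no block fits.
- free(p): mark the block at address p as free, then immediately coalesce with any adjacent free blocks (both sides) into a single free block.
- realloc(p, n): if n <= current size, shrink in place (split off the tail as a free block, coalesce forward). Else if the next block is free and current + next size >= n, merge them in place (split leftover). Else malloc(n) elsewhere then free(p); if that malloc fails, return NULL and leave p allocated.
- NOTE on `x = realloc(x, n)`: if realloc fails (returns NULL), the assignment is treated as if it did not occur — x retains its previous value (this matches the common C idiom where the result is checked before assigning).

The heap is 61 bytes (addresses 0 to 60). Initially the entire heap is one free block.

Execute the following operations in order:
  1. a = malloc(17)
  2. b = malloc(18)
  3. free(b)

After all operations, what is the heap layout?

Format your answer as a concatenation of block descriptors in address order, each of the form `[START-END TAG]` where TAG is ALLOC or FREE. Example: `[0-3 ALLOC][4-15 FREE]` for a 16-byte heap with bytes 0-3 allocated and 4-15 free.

Answer: [0-16 ALLOC][17-60 FREE]

Derivation:
Op 1: a = malloc(17) -> a = 0; heap: [0-16 ALLOC][17-60 FREE]
Op 2: b = malloc(18) -> b = 17; heap: [0-16 ALLOC][17-34 ALLOC][35-60 FREE]
Op 3: free(b) -> (freed b); heap: [0-16 ALLOC][17-60 FREE]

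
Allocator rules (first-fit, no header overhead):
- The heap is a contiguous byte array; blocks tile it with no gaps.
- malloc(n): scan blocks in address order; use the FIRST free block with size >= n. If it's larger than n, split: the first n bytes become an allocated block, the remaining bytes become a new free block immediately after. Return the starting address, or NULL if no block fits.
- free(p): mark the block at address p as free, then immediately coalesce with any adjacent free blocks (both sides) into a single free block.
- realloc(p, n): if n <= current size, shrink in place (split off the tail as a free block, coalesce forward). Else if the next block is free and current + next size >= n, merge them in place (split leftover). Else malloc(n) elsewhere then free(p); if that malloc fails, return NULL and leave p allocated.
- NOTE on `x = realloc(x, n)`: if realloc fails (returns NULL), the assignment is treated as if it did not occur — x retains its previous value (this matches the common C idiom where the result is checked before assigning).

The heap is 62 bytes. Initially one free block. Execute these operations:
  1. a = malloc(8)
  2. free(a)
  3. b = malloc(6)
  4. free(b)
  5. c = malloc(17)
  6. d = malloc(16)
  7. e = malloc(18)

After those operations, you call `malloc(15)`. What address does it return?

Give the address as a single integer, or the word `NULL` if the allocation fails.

Op 1: a = malloc(8) -> a = 0; heap: [0-7 ALLOC][8-61 FREE]
Op 2: free(a) -> (freed a); heap: [0-61 FREE]
Op 3: b = malloc(6) -> b = 0; heap: [0-5 ALLOC][6-61 FREE]
Op 4: free(b) -> (freed b); heap: [0-61 FREE]
Op 5: c = malloc(17) -> c = 0; heap: [0-16 ALLOC][17-61 FREE]
Op 6: d = malloc(16) -> d = 17; heap: [0-16 ALLOC][17-32 ALLOC][33-61 FREE]
Op 7: e = malloc(18) -> e = 33; heap: [0-16 ALLOC][17-32 ALLOC][33-50 ALLOC][51-61 FREE]
malloc(15): first-fit scan over [0-16 ALLOC][17-32 ALLOC][33-50 ALLOC][51-61 FREE] -> NULL

Answer: NULL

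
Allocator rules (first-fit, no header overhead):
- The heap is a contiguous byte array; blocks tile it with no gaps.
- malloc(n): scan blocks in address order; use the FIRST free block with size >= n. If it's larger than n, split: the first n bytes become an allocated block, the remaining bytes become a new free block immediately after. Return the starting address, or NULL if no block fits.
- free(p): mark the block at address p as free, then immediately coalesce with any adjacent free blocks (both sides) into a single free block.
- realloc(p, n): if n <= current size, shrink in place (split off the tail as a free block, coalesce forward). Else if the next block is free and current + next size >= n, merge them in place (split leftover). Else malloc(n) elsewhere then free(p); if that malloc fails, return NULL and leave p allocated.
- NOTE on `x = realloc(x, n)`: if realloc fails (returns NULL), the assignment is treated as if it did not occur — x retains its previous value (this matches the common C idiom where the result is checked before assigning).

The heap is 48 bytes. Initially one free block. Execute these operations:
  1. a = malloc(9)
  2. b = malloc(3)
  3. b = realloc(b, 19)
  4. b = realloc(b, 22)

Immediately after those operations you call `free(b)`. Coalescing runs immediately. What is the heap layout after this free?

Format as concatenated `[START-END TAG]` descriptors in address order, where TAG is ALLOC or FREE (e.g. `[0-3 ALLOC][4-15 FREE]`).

Answer: [0-8 ALLOC][9-47 FREE]

Derivation:
Op 1: a = malloc(9) -> a = 0; heap: [0-8 ALLOC][9-47 FREE]
Op 2: b = malloc(3) -> b = 9; heap: [0-8 ALLOC][9-11 ALLOC][12-47 FREE]
Op 3: b = realloc(b, 19) -> b = 9; heap: [0-8 ALLOC][9-27 ALLOC][28-47 FREE]
Op 4: b = realloc(b, 22) -> b = 9; heap: [0-8 ALLOC][9-30 ALLOC][31-47 FREE]
free(b): b = 9 -> block [9-30 ALLOC]; mark free, coalesce with adjacent free neighbors -> [0-8 ALLOC][9-47 FREE]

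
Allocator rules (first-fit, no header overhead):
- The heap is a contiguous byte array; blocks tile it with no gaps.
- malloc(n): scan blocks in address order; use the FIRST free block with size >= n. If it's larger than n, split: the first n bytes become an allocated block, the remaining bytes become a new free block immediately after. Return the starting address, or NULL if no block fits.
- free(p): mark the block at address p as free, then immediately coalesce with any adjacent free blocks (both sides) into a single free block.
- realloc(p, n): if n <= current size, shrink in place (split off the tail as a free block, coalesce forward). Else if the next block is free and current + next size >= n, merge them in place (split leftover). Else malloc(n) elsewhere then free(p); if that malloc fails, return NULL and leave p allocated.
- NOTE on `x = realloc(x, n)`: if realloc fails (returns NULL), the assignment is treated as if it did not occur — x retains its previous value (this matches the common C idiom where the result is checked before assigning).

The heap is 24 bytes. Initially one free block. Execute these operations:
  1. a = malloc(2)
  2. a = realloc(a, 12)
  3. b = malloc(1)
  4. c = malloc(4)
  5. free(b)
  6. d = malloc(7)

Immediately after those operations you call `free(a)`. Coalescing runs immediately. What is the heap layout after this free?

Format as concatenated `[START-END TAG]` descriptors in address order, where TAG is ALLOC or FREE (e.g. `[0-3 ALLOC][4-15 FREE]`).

Answer: [0-12 FREE][13-16 ALLOC][17-23 ALLOC]

Derivation:
Op 1: a = malloc(2) -> a = 0; heap: [0-1 ALLOC][2-23 FREE]
Op 2: a = realloc(a, 12) -> a = 0; heap: [0-11 ALLOC][12-23 FREE]
Op 3: b = malloc(1) -> b = 12; heap: [0-11 ALLOC][12-12 ALLOC][13-23 FREE]
Op 4: c = malloc(4) -> c = 13; heap: [0-11 ALLOC][12-12 ALLOC][13-16 ALLOC][17-23 FREE]
Op 5: free(b) -> (freed b); heap: [0-11 ALLOC][12-12 FREE][13-16 ALLOC][17-23 FREE]
Op 6: d = malloc(7) -> d = 17; heap: [0-11 ALLOC][12-12 FREE][13-16 ALLOC][17-23 ALLOC]
free(a): a = 0 -> block [0-11 ALLOC]; mark free, coalesce with adjacent free neighbors -> [0-12 FREE][13-16 ALLOC][17-23 ALLOC]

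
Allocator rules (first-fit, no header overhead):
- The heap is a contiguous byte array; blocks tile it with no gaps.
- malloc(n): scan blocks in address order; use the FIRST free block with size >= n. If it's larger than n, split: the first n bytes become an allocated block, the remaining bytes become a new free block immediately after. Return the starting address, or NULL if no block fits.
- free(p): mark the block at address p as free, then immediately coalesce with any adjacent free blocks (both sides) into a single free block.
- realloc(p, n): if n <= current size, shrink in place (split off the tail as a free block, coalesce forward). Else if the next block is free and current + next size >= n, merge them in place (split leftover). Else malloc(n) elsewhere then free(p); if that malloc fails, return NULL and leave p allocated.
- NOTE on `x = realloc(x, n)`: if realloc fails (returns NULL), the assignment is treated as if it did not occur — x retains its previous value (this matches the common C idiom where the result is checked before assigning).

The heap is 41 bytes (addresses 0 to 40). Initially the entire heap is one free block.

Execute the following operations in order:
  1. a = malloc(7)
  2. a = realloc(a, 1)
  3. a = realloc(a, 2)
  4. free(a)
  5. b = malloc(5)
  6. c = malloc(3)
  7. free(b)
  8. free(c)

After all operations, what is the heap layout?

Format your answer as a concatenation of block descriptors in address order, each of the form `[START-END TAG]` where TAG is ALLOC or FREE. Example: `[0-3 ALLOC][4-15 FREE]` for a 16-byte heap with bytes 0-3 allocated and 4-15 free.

Op 1: a = malloc(7) -> a = 0; heap: [0-6 ALLOC][7-40 FREE]
Op 2: a = realloc(a, 1) -> a = 0; heap: [0-0 ALLOC][1-40 FREE]
Op 3: a = realloc(a, 2) -> a = 0; heap: [0-1 ALLOC][2-40 FREE]
Op 4: free(a) -> (freed a); heap: [0-40 FREE]
Op 5: b = malloc(5) -> b = 0; heap: [0-4 ALLOC][5-40 FREE]
Op 6: c = malloc(3) -> c = 5; heap: [0-4 ALLOC][5-7 ALLOC][8-40 FREE]
Op 7: free(b) -> (freed b); heap: [0-4 FREE][5-7 ALLOC][8-40 FREE]
Op 8: free(c) -> (freed c); heap: [0-40 FREE]

Answer: [0-40 FREE]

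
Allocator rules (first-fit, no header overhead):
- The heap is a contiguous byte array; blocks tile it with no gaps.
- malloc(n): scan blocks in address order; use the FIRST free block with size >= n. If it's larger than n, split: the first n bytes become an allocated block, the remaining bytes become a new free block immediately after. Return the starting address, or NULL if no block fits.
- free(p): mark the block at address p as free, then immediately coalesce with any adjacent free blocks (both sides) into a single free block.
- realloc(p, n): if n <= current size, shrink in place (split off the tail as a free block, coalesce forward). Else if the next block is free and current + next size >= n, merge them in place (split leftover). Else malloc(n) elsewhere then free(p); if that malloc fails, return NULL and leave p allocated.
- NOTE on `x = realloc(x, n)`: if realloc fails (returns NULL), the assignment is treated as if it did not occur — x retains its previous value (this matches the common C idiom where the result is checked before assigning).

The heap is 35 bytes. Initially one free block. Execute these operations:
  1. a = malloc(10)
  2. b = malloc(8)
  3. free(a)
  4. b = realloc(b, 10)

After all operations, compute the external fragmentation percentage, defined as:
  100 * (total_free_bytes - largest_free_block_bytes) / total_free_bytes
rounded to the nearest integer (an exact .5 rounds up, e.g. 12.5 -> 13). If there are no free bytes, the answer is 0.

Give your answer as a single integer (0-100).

Op 1: a = malloc(10) -> a = 0; heap: [0-9 ALLOC][10-34 FREE]
Op 2: b = malloc(8) -> b = 10; heap: [0-9 ALLOC][10-17 ALLOC][18-34 FREE]
Op 3: free(a) -> (freed a); heap: [0-9 FREE][10-17 ALLOC][18-34 FREE]
Op 4: b = realloc(b, 10) -> b = 10; heap: [0-9 FREE][10-19 ALLOC][20-34 FREE]
Free blocks: [10 15] total_free=25 largest=15 -> 100*(25-15)/25 = 1000/25 = 40

Answer: 40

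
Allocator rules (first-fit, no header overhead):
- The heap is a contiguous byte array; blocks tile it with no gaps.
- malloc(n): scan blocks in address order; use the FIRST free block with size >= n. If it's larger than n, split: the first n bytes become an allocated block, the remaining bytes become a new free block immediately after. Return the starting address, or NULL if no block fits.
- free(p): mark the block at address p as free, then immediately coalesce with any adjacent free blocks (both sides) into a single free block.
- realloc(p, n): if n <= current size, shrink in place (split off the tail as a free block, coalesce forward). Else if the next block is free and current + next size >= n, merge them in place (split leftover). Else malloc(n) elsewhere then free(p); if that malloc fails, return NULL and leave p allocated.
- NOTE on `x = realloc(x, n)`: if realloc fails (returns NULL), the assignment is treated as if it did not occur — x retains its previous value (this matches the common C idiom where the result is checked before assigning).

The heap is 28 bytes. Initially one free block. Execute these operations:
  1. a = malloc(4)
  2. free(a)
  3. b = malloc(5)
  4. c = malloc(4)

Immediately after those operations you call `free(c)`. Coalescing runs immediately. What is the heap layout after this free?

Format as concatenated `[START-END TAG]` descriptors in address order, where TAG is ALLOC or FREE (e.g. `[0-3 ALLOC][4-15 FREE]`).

Answer: [0-4 ALLOC][5-27 FREE]

Derivation:
Op 1: a = malloc(4) -> a = 0; heap: [0-3 ALLOC][4-27 FREE]
Op 2: free(a) -> (freed a); heap: [0-27 FREE]
Op 3: b = malloc(5) -> b = 0; heap: [0-4 ALLOC][5-27 FREE]
Op 4: c = malloc(4) -> c = 5; heap: [0-4 ALLOC][5-8 ALLOC][9-27 FREE]
free(c): c = 5 -> block [5-8 ALLOC]; mark free, coalesce with adjacent free neighbors -> [0-4 ALLOC][5-27 FREE]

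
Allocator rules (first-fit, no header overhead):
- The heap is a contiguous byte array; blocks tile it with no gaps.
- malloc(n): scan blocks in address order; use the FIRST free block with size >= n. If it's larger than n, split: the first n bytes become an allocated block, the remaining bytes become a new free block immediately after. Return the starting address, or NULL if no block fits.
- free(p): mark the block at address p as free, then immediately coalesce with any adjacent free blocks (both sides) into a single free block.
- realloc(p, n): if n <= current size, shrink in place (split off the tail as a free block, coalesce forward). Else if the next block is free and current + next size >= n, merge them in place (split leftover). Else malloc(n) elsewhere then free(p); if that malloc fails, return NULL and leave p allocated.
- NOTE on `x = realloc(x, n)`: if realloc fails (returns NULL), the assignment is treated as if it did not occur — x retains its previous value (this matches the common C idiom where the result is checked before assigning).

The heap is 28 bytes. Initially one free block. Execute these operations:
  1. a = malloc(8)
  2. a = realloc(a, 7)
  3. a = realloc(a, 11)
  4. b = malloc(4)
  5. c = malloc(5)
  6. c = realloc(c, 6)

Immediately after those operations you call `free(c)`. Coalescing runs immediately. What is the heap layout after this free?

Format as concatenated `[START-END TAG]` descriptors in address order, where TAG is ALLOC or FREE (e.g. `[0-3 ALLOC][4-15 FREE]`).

Answer: [0-10 ALLOC][11-14 ALLOC][15-27 FREE]

Derivation:
Op 1: a = malloc(8) -> a = 0; heap: [0-7 ALLOC][8-27 FREE]
Op 2: a = realloc(a, 7) -> a = 0; heap: [0-6 ALLOC][7-27 FREE]
Op 3: a = realloc(a, 11) -> a = 0; heap: [0-10 ALLOC][11-27 FREE]
Op 4: b = malloc(4) -> b = 11; heap: [0-10 ALLOC][11-14 ALLOC][15-27 FREE]
Op 5: c = malloc(5) -> c = 15; heap: [0-10 ALLOC][11-14 ALLOC][15-19 ALLOC][20-27 FREE]
Op 6: c = realloc(c, 6) -> c = 15; heap: [0-10 ALLOC][11-14 ALLOC][15-20 ALLOC][21-27 FREE]
free(c): c = 15 -> block [15-20 ALLOC]; mark free, coalesce with adjacent free neighbors -> [0-10 ALLOC][11-14 ALLOC][15-27 FREE]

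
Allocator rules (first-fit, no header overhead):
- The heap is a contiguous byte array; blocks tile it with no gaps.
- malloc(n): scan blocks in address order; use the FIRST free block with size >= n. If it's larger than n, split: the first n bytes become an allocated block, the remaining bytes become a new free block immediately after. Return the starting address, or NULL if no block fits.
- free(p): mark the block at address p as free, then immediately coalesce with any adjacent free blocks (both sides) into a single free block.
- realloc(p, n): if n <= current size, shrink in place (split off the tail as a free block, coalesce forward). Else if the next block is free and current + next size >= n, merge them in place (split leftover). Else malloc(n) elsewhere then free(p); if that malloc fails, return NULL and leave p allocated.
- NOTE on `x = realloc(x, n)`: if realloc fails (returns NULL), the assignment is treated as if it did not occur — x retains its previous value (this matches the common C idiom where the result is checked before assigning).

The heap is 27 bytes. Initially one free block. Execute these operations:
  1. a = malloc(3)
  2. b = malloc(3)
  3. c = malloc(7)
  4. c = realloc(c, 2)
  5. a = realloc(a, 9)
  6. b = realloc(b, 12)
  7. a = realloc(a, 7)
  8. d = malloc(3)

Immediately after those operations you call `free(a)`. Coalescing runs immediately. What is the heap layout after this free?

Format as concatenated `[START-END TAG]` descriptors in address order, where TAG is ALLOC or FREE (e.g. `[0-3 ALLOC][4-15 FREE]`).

Op 1: a = malloc(3) -> a = 0; heap: [0-2 ALLOC][3-26 FREE]
Op 2: b = malloc(3) -> b = 3; heap: [0-2 ALLOC][3-5 ALLOC][6-26 FREE]
Op 3: c = malloc(7) -> c = 6; heap: [0-2 ALLOC][3-5 ALLOC][6-12 ALLOC][13-26 FREE]
Op 4: c = realloc(c, 2) -> c = 6; heap: [0-2 ALLOC][3-5 ALLOC][6-7 ALLOC][8-26 FREE]
Op 5: a = realloc(a, 9) -> a = 8; heap: [0-2 FREE][3-5 ALLOC][6-7 ALLOC][8-16 ALLOC][17-26 FREE]
Op 6: b = realloc(b, 12) -> NULL (b unchanged); heap: [0-2 FREE][3-5 ALLOC][6-7 ALLOC][8-16 ALLOC][17-26 FREE]
Op 7: a = realloc(a, 7) -> a = 8; heap: [0-2 FREE][3-5 ALLOC][6-7 ALLOC][8-14 ALLOC][15-26 FREE]
Op 8: d = malloc(3) -> d = 0; heap: [0-2 ALLOC][3-5 ALLOC][6-7 ALLOC][8-14 ALLOC][15-26 FREE]
free(a): a = 8 -> block [8-14 ALLOC]; mark free, coalesce with adjacent free neighbors -> [0-2 ALLOC][3-5 ALLOC][6-7 ALLOC][8-26 FREE]

Answer: [0-2 ALLOC][3-5 ALLOC][6-7 ALLOC][8-26 FREE]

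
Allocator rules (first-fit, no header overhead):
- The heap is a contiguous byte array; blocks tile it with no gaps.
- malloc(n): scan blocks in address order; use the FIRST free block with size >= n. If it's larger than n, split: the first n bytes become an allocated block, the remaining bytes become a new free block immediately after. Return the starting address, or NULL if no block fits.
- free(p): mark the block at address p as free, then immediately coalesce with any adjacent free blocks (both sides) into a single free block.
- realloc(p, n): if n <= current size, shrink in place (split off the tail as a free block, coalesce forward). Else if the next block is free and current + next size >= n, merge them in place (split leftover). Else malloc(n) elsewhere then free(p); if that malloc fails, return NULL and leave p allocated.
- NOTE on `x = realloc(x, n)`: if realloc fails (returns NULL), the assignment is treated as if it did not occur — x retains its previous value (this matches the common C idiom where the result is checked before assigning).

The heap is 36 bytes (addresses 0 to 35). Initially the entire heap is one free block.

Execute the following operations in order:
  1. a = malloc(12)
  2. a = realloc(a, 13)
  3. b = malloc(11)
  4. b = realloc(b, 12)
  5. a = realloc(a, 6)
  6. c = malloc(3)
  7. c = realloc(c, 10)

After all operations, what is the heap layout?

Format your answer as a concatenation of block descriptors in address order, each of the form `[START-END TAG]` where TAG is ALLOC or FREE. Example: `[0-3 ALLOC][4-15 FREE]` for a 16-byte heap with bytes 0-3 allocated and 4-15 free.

Answer: [0-5 ALLOC][6-12 FREE][13-24 ALLOC][25-34 ALLOC][35-35 FREE]

Derivation:
Op 1: a = malloc(12) -> a = 0; heap: [0-11 ALLOC][12-35 FREE]
Op 2: a = realloc(a, 13) -> a = 0; heap: [0-12 ALLOC][13-35 FREE]
Op 3: b = malloc(11) -> b = 13; heap: [0-12 ALLOC][13-23 ALLOC][24-35 FREE]
Op 4: b = realloc(b, 12) -> b = 13; heap: [0-12 ALLOC][13-24 ALLOC][25-35 FREE]
Op 5: a = realloc(a, 6) -> a = 0; heap: [0-5 ALLOC][6-12 FREE][13-24 ALLOC][25-35 FREE]
Op 6: c = malloc(3) -> c = 6; heap: [0-5 ALLOC][6-8 ALLOC][9-12 FREE][13-24 ALLOC][25-35 FREE]
Op 7: c = realloc(c, 10) -> c = 25; heap: [0-5 ALLOC][6-12 FREE][13-24 ALLOC][25-34 ALLOC][35-35 FREE]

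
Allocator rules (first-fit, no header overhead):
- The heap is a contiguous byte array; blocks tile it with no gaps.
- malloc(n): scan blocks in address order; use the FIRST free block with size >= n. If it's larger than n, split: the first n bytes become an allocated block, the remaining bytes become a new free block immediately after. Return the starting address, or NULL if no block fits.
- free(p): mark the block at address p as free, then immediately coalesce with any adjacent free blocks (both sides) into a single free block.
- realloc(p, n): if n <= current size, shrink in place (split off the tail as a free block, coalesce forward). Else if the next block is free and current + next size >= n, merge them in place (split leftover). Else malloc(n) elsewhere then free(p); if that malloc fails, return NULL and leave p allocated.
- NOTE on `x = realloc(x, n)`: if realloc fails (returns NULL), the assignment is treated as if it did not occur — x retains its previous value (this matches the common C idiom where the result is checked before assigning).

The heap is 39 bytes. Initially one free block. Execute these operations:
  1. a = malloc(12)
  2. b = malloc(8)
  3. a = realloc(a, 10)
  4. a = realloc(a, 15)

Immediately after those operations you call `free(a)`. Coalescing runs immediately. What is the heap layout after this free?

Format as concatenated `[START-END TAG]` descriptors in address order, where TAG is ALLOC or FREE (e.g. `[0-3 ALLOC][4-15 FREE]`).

Op 1: a = malloc(12) -> a = 0; heap: [0-11 ALLOC][12-38 FREE]
Op 2: b = malloc(8) -> b = 12; heap: [0-11 ALLOC][12-19 ALLOC][20-38 FREE]
Op 3: a = realloc(a, 10) -> a = 0; heap: [0-9 ALLOC][10-11 FREE][12-19 ALLOC][20-38 FREE]
Op 4: a = realloc(a, 15) -> a = 20; heap: [0-11 FREE][12-19 ALLOC][20-34 ALLOC][35-38 FREE]
free(a): a = 20 -> block [20-34 ALLOC]; mark free, coalesce with adjacent free neighbors -> [0-11 FREE][12-19 ALLOC][20-38 FREE]

Answer: [0-11 FREE][12-19 ALLOC][20-38 FREE]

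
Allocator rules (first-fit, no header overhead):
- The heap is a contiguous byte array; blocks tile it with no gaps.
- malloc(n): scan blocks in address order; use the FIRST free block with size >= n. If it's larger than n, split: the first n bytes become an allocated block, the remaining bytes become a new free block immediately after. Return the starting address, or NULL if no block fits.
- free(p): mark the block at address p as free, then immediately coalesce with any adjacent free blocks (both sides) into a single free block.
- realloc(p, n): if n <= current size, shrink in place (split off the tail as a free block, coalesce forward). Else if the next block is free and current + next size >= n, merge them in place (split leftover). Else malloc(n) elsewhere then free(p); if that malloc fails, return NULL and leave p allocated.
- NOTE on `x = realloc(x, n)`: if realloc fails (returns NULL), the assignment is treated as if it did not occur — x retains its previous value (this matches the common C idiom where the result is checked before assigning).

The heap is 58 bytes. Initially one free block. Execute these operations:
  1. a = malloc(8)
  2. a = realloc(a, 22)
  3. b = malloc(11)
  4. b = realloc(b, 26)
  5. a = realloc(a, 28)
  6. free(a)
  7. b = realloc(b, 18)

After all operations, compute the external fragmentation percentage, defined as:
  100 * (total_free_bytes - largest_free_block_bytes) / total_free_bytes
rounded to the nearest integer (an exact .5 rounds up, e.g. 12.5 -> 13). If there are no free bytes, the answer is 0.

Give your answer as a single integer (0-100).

Op 1: a = malloc(8) -> a = 0; heap: [0-7 ALLOC][8-57 FREE]
Op 2: a = realloc(a, 22) -> a = 0; heap: [0-21 ALLOC][22-57 FREE]
Op 3: b = malloc(11) -> b = 22; heap: [0-21 ALLOC][22-32 ALLOC][33-57 FREE]
Op 4: b = realloc(b, 26) -> b = 22; heap: [0-21 ALLOC][22-47 ALLOC][48-57 FREE]
Op 5: a = realloc(a, 28) -> NULL (a unchanged); heap: [0-21 ALLOC][22-47 ALLOC][48-57 FREE]
Op 6: free(a) -> (freed a); heap: [0-21 FREE][22-47 ALLOC][48-57 FREE]
Op 7: b = realloc(b, 18) -> b = 22; heap: [0-21 FREE][22-39 ALLOC][40-57 FREE]
Free blocks: [22 18] total_free=40 largest=22 -> 100*(40-22)/40 = 1800/40 = 45

Answer: 45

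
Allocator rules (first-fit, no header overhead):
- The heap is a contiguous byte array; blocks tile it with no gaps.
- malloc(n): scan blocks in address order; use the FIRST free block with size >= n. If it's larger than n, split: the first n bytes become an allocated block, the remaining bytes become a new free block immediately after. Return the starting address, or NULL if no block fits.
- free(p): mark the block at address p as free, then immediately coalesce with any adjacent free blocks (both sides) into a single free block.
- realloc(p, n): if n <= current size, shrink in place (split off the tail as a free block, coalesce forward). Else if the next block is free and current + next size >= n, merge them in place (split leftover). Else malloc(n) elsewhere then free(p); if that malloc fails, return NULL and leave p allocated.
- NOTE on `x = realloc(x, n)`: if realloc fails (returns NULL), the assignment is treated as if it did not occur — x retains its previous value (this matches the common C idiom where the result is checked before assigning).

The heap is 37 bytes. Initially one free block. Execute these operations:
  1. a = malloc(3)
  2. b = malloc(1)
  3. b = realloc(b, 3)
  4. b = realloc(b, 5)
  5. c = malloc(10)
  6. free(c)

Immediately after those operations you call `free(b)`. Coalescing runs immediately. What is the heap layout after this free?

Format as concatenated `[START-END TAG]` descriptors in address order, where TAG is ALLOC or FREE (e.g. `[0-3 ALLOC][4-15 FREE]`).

Answer: [0-2 ALLOC][3-36 FREE]

Derivation:
Op 1: a = malloc(3) -> a = 0; heap: [0-2 ALLOC][3-36 FREE]
Op 2: b = malloc(1) -> b = 3; heap: [0-2 ALLOC][3-3 ALLOC][4-36 FREE]
Op 3: b = realloc(b, 3) -> b = 3; heap: [0-2 ALLOC][3-5 ALLOC][6-36 FREE]
Op 4: b = realloc(b, 5) -> b = 3; heap: [0-2 ALLOC][3-7 ALLOC][8-36 FREE]
Op 5: c = malloc(10) -> c = 8; heap: [0-2 ALLOC][3-7 ALLOC][8-17 ALLOC][18-36 FREE]
Op 6: free(c) -> (freed c); heap: [0-2 ALLOC][3-7 ALLOC][8-36 FREE]
free(b): b = 3 -> block [3-7 ALLOC]; mark free, coalesce with adjacent free neighbors -> [0-2 ALLOC][3-36 FREE]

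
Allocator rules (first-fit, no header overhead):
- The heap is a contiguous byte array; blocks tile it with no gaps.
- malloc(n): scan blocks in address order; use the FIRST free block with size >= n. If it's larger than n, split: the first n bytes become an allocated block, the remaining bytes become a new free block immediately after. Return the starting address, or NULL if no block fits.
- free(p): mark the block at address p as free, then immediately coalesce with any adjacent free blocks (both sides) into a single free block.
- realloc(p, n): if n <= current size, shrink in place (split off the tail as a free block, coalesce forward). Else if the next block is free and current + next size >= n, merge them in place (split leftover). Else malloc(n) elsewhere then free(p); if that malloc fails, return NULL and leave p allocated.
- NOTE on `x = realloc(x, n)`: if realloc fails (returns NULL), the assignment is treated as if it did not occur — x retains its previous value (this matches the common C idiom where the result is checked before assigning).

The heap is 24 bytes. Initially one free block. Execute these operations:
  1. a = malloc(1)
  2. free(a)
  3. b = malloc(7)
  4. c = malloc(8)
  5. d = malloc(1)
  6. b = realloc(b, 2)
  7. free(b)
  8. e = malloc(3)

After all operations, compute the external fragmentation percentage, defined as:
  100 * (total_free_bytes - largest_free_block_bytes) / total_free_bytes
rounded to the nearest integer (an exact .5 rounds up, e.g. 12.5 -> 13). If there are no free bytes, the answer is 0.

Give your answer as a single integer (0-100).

Answer: 33

Derivation:
Op 1: a = malloc(1) -> a = 0; heap: [0-0 ALLOC][1-23 FREE]
Op 2: free(a) -> (freed a); heap: [0-23 FREE]
Op 3: b = malloc(7) -> b = 0; heap: [0-6 ALLOC][7-23 FREE]
Op 4: c = malloc(8) -> c = 7; heap: [0-6 ALLOC][7-14 ALLOC][15-23 FREE]
Op 5: d = malloc(1) -> d = 15; heap: [0-6 ALLOC][7-14 ALLOC][15-15 ALLOC][16-23 FREE]
Op 6: b = realloc(b, 2) -> b = 0; heap: [0-1 ALLOC][2-6 FREE][7-14 ALLOC][15-15 ALLOC][16-23 FREE]
Op 7: free(b) -> (freed b); heap: [0-6 FREE][7-14 ALLOC][15-15 ALLOC][16-23 FREE]
Op 8: e = malloc(3) -> e = 0; heap: [0-2 ALLOC][3-6 FREE][7-14 ALLOC][15-15 ALLOC][16-23 FREE]
Free blocks: [4 8] total_free=12 largest=8 -> 100*(12-8)/12 = 400/12 ≈ 33.333 -> rounds to 33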